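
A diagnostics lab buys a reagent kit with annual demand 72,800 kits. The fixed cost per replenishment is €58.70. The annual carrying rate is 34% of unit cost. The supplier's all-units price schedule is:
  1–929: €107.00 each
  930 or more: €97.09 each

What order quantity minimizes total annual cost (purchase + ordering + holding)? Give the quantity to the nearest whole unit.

Q* ≈ 930 kits

Holding cost per unit per year at price C is H = 0.34·C.
Evaluate total cost at each tier's feasible EOQ or, if the EOQ is below the tier, at the tier's minimum quantity.
EOQ at €107.00 = 484.7 (feasible in tier 1): TC = 72,800×€107.00 + (72,800/484.7)×58.7 + (484.7/2)×0.34×€107.00 = €7,807,233.20.
EOQ at €97.09 = 508.8 < 930, so use break Q=930: TC = 72,800×€97.09 + (72,800/930.0)×58.7 + (930.0/2)×0.34×€97.09 = €7,088,096.94.
Lowest total cost is €7,088,096.94 at Q = 930.0.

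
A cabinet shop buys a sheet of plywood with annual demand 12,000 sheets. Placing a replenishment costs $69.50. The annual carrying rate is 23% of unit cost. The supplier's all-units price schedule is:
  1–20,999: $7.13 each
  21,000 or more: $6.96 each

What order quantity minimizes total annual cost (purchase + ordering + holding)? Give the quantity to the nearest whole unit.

Q* ≈ 1,009 sheets

Holding cost per unit per year at price C is H = 0.23·C.
Candidates are each tier's EOQ (if it falls in that tier) and each price-break quantity.
EOQ at $7.13 = 1008.5 (feasible in tier 1): TC = 12,000×$7.13 + (12,000/1008.5)×69.5 + (1008.5/2)×0.23×$7.13 = $87,213.89.
EOQ at $6.96 = 1020.8 < 21000, so use break Q=21000: TC = 12,000×$6.96 + (12,000/21000.0)×69.5 + (21000.0/2)×0.23×$6.96 = $100,368.11.
Lowest total cost is $87,213.89 at Q = 1008.5.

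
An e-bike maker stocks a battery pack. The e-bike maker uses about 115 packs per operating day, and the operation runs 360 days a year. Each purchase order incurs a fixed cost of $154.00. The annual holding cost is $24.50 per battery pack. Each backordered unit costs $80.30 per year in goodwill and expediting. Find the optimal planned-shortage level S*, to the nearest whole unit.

Annual demand D = 115 × 360 = 41,400.
With planned backorders, Q* = √(2DS/H) · √((H+B)/B).
√(2DS/H) = √(2 × 41,400 × 154 / 24.5) = 721.427.
√((H+B)/B) = √((24.5+80.3)/80.3) = 1.1424.
Q* ≈ 824.167.
S* = Q* · H/(H+B) = 824.167 × 24.5/104.8 ≈ 192.673.

S* ≈ 193 packs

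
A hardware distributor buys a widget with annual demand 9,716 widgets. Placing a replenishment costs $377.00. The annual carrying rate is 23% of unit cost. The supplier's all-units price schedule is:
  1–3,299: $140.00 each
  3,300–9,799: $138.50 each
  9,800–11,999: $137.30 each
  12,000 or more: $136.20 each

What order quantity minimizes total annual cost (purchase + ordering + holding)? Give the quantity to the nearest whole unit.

Holding cost per unit per year at price C is H = 0.23·C.
Evaluate total cost at each tier's feasible EOQ or, if the EOQ is below the tier, at the tier's minimum quantity.
EOQ at $140.00 = 477.0 (feasible in tier 1): TC = 9,716×$140.00 + (9,716/477.0)×377 + (477.0/2)×0.23×$140.00 = $1,375,598.80.
EOQ at $138.50 = 479.6 < 3300, so use break Q=3300: TC = 9,716×$138.50 + (9,716/3300.0)×377 + (3300.0/2)×0.23×$138.50 = $1,399,336.73.
EOQ at $137.30 = 481.6 < 9800, so use break Q=9800: TC = 9,716×$137.30 + (9,716/9800.0)×377 + (9800.0/2)×0.23×$137.30 = $1,489,117.67.
EOQ at $136.20 = 483.6 < 12000, so use break Q=12000: TC = 9,716×$136.20 + (9,716/12000.0)×377 + (12000.0/2)×0.23×$136.20 = $1,511,580.44.
Lowest total cost is $1,375,598.80 at Q = 477.0.

Q* ≈ 477 widgets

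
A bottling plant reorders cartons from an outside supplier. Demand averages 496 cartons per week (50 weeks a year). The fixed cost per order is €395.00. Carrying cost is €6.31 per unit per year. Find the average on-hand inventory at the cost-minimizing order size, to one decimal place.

Annual demand D = 496 × 50 = 24,800.
Q* = √(2DS/H) = √(2 × 24,800 × 395 / 6.31) ≈ 1762.08.
Average inventory = Q*/2 ≈ 1762.08 / 2 = 881.038.

Average inventory ≈ 881.0 cartons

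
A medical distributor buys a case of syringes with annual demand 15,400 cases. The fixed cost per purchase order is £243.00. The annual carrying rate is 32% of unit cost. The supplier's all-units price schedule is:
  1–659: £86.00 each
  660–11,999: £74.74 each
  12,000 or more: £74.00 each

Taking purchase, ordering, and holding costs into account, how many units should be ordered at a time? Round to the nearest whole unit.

Q* ≈ 660 cases

Holding cost per unit per year at price C is H = 0.32·C.
Evaluate total cost at each tier's feasible EOQ or, if the EOQ is below the tier, at the tier's minimum quantity.
EOQ at £86.00 = 521.5 (feasible in tier 1): TC = 15,400×£86.00 + (15,400/521.5)×243 + (521.5/2)×0.32×£86.00 = £1,338,751.68.
EOQ at £74.74 = 559.4 < 660, so use break Q=660: TC = 15,400×£74.74 + (15,400/660.0)×243 + (660.0/2)×0.32×£74.74 = £1,164,558.54.
EOQ at £74.00 = 562.2 < 12000, so use break Q=12000: TC = 15,400×£74.00 + (15,400/12000.0)×243 + (12000.0/2)×0.32×£74.00 = £1,281,991.85.
Lowest total cost is £1,164,558.54 at Q = 660.0.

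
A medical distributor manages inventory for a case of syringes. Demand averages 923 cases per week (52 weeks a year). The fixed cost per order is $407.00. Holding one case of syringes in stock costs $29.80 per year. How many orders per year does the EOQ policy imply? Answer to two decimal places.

N ≈ 41.92 orders per year

Annual demand D = 923 × 52 = 47,996.
Q* = √(2DS/H) = √(2 × 47,996 × 407 / 29.8) ≈ 1145.00.
Orders per year = D / Q* = 47,996 / 1145.00 ≈ 41.918.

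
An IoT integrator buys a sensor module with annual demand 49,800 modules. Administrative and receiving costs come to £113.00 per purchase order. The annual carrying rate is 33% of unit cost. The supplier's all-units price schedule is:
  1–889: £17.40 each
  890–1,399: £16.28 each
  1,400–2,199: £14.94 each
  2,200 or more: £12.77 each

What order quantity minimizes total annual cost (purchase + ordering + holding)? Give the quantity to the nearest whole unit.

Q* ≈ 2,200 modules

Holding cost per unit per year at price C is H = 0.33·C.
Evaluate total cost at each tier's feasible EOQ or, if the EOQ is below the tier, at the tier's minimum quantity.
Tier 1 (£17.40): EOQ = 1400.0 exceeds tier's upper bound 889, so this tier is dominated.
Tier 2 (£16.28): EOQ = 1447.4 exceeds tier's upper bound 1399, so this tier is dominated.
EOQ at £14.94 = 1510.9 (feasible in tier 3): TC = 49,800×£14.94 + (49,800/1510.9)×113 + (1510.9/2)×0.33×£14.94 = £751,461.05.
EOQ at £12.77 = 1634.2 < 2200, so use break Q=2200: TC = 49,800×£12.77 + (49,800/2200.0)×113 + (2200.0/2)×0.33×£12.77 = £643,139.42.
Lowest total cost is £643,139.42 at Q = 2200.0.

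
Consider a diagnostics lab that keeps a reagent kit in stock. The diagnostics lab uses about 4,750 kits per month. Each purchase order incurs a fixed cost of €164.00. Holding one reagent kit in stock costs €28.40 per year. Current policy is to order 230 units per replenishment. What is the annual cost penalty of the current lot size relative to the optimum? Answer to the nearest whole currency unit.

Annual demand D = 4,750 × 12 = 57,000.
EOQ = √(2DS/H) = √(2 × 57,000 × 164 / 28.4) ≈ 811.36.
Cost at Q* = (D/Q*)S + (Q*/2)H = √(2DSH) ≈ €23,042.71.
Cost at Q = 230: (57,000/230)×164 + (230/2)×28.4 = €40,643.48 + €3,266.00 = €43,909.48.
Excess = €43,909.48 − €23,042.71 = €20,866.77.

Extra cost ≈ €20,867 per year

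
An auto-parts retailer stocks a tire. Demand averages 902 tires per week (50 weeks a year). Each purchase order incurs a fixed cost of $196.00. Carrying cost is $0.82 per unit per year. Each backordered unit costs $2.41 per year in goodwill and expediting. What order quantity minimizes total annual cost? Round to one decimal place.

Annual demand D = 902 × 50 = 45,100.
With planned backorders, Q* = √(2DS/H) · √((H+B)/B).
√(2DS/H) = √(2 × 45,100 × 196 / 0.82) = 4643.275.
√((H+B)/B) = √((0.82+2.41)/2.41) = 1.1577.
Q* ≈ 5375.478.

Q* ≈ 5,375.5 tires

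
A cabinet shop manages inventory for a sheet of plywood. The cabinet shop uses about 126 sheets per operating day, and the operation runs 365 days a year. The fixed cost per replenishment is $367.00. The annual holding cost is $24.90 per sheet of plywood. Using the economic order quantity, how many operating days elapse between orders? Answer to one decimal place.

T ≈ 9.2 days

Annual demand D = 126 × 365 = 45,990.
Q* = √(2DS/H) = √(2 × 45,990 × 367 / 24.9) ≈ 1164.34.
Cycle time = Q*/D × 365 = 1164.34 / 45,990 × 365 ≈ 9.241 days.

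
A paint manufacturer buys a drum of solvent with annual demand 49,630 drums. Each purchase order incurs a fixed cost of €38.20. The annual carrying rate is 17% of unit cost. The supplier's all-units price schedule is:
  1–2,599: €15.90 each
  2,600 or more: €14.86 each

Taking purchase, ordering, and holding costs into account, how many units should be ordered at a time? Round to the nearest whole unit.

Holding cost per unit per year at price C is H = 0.17·C.
Candidates are each tier's EOQ (if it falls in that tier) and each price-break quantity.
EOQ at €15.90 = 1184.4 (feasible in tier 1): TC = 49,630×€15.90 + (49,630/1184.4)×38.2 + (1184.4/2)×0.17×€15.90 = €792,318.41.
EOQ at €14.86 = 1225.1 < 2600, so use break Q=2600: TC = 49,630×€14.86 + (49,630/2600.0)×38.2 + (2600.0/2)×0.17×€14.86 = €741,515.04.
Lowest total cost is €741,515.04 at Q = 2600.0.

Q* ≈ 2,600 drums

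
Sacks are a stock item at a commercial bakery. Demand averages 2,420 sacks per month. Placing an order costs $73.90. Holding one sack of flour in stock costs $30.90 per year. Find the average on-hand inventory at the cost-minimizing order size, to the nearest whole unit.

Annual demand D = 2,420 × 12 = 29,040.
EOQ = √(2DS/H) = √(2 × 29,040 × 73.9 / 30.9) ≈ 372.70.
Average inventory = Q*/2 ≈ 372.70 / 2 = 186.349.

Average inventory ≈ 186 sacks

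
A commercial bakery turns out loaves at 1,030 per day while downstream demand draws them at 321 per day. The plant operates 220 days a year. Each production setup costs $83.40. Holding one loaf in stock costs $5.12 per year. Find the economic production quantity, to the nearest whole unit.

Q* ≈ 1,828 loaves

Annual demand D = 321 × 220 = 70,620.
Production build-up factor (1 − d/p) = 1 − 321/1,030 = 0.6883.
Q* = √(2DS / (H(1 − d/p))) = √(2 × 70,620 × 83.4 / (5.12 × 0.6883)).
= √(11,779,416 / 3.5243) ≈ 1828.194.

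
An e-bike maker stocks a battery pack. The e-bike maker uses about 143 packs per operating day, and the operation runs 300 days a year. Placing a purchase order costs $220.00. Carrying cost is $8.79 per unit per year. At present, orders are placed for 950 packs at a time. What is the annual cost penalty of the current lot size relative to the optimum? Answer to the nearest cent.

Extra cost ≈ $1,228.99 per year

Annual demand D = 143 × 300 = 42,900.
EOQ = √(2DS/H) = √(2 × 42,900 × 220 / 8.79) ≈ 1465.41.
Cost at Q* = (D/Q*)S + (Q*/2)H = √(2DSH) ≈ $12,881.00.
Cost at Q = 950: (42,900/950)×220 + (950/2)×8.79 = $9,934.74 + $4,175.25 = $14,109.99.
Excess = $14,109.99 − $12,881.00 = $1,228.99.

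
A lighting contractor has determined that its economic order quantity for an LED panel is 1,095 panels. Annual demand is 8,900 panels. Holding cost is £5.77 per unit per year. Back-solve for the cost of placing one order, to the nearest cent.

S ≈ £388.67

The basic EOQ model gives Q* = √(2DS/H); rearrange for the unknown.
From Q* = √(2DS/H): S = Q*²H / (2D) = 1,095² × 5.77 / (2 × 8,900) = 388.6727.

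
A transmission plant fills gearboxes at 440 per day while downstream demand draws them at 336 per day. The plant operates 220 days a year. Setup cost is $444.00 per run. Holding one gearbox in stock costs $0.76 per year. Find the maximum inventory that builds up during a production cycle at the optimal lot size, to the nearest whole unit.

Annual demand D = 336 × 220 = 73,920.
Production build-up factor (1 − d/p) = 1 − 336/440 = 0.2364.
Q* = √(2DS / (H(1 − d/p))) = √(2 × 73,920 × 444 / (0.76 × 0.2364)).
= √(65,640,960 / 0.1796) ≈ 19115.706.
Maximum inventory = Q*(1 − d/p) = 19115.706 × 0.2364 ≈ 4518.258.

I_max ≈ 4,518 gearboxes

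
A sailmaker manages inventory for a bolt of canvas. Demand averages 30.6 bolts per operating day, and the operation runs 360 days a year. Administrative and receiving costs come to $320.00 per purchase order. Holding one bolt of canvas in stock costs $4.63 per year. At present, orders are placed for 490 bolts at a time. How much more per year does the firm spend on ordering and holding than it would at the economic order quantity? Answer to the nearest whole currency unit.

Annual demand D = 30.6 × 360 = 11,016.
EOQ = √(2DS/H) = √(2 × 11,016 × 320 / 4.63) ≈ 1233.99.
Cost at Q* = (D/Q*)S + (Q*/2)H = √(2DSH) ≈ $5,713.37.
Cost at Q = 490: (11,016/490)×320 + (490/2)×4.63 = $7,194.12 + $1,134.35 = $8,328.47.
Excess = $8,328.47 − $5,713.37 = $2,615.10.

Extra cost ≈ $2,615 per year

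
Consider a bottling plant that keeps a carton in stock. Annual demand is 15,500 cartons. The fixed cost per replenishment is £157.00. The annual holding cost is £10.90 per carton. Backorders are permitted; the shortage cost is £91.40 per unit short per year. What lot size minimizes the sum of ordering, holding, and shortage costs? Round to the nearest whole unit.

Q* ≈ 707 cartons

With planned backorders, Q* = √(2DS/H) · √((H+B)/B).
√(2DS/H) = √(2 × 15,500 × 157 / 10.9) = 668.217.
√((H+B)/B) = √((10.9+91.4)/91.4) = 1.0579.
Q* ≈ 706.939.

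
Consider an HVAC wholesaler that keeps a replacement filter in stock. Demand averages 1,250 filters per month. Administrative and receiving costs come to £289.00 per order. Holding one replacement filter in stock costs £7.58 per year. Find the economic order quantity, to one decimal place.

Q* ≈ 1,069.5 filters

Annual demand D = 1,250 × 12 = 15,000.
EOQ = √(2DS / H) = √(2 × 15,000 × 289 / 7.58).
= √(8,670,000 / 7.58) = √1,143,799.4723 ≈ 1069.486.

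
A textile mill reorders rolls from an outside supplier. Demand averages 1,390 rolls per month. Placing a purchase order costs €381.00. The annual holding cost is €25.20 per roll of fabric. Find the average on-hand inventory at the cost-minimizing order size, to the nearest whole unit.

Annual demand D = 1,390 × 12 = 16,680.
EOQ = √(2DS/H) = √(2 × 16,680 × 381 / 25.2) ≈ 710.19.
Average inventory = Q*/2 ≈ 710.19 / 2 = 355.096.

Average inventory ≈ 355 rolls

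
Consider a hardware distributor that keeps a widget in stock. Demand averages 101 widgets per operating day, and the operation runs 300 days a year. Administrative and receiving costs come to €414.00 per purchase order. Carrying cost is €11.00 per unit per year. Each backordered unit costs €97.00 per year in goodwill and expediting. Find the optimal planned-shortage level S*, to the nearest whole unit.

S* ≈ 162 widgets

Annual demand D = 101 × 300 = 30,300.
With planned backorders, Q* = √(2DS/H) · √((H+B)/B).
√(2DS/H) = √(2 × 30,300 × 414 / 11) = 1510.220.
√((H+B)/B) = √((11+97)/97) = 1.0552.
Q* ≈ 1593.552.
S* = Q* · H/(H+B) = 1593.552 × 11/108 ≈ 162.306.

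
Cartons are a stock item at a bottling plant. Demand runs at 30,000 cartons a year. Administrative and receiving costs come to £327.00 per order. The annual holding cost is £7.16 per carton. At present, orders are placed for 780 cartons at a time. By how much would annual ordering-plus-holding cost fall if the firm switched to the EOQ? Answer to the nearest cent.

Extra cost ≈ £3,516.93 per year

EOQ = √(2DS/H) = √(2 × 30,000 × 327 / 7.16) ≈ 1655.36.
Cost at Q* = (D/Q*)S + (Q*/2)H = √(2DSH) ≈ £11,852.39.
Cost at Q = 780: (30,000/780)×327 + (780/2)×7.16 = £12,576.92 + £2,792.40 = £15,369.32.
Excess = £15,369.32 − £11,852.39 = £3,516.93.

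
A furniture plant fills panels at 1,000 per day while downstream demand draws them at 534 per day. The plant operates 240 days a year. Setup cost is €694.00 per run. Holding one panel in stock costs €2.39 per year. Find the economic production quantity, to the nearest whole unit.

Annual demand D = 534 × 240 = 128,160.
Production build-up factor (1 − d/p) = 1 − 534/1,000 = 0.4660.
Q* = √(2DS / (H(1 − d/p))) = √(2 × 128,160 × 694 / (2.39 × 0.4660)).
= √(177,886,080 / 1.1137) ≈ 12638.021.

Q* ≈ 12,638 panels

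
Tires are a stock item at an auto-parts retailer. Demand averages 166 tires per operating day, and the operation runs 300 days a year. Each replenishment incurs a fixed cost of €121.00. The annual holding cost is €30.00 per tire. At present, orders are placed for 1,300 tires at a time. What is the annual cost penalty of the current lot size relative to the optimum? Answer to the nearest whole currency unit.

Annual demand D = 166 × 300 = 49,800.
EOQ = √(2DS/H) = √(2 × 49,800 × 121 / 30) ≈ 633.81.
Cost at Q* = (D/Q*)S + (Q*/2)H = √(2DSH) ≈ €19,014.42.
Cost at Q = 1,300: (49,800/1,300)×121 + (1,300/2)×30 = €4,635.23 + €19,500.00 = €24,135.23.
Excess = €24,135.23 − €19,014.42 = €5,120.82.

Extra cost ≈ €5,121 per year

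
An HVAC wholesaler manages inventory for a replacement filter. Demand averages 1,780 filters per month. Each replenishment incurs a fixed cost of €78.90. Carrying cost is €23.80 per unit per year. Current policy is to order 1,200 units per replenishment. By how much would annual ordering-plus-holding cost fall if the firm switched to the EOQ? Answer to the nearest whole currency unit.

Extra cost ≈ €6,728 per year

Annual demand D = 1,780 × 12 = 21,360.
EOQ = √(2DS/H) = √(2 × 21,360 × 78.9 / 23.8) ≈ 376.33.
Cost at Q* = (D/Q*)S + (Q*/2)H = √(2DSH) ≈ €8,956.59.
Cost at Q = 1,200: (21,360/1,200)×78.9 + (1,200/2)×23.8 = €1,404.42 + €14,280.00 = €15,684.42.
Excess = €15,684.42 − €8,956.59 = €6,727.83.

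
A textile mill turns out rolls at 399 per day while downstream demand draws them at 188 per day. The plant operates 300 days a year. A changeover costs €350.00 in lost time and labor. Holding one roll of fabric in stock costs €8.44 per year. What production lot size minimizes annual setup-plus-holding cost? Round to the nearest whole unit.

Annual demand D = 188 × 300 = 56,400.
Production build-up factor (1 − d/p) = 1 − 188/399 = 0.5288.
Q* = √(2DS / (H(1 − d/p))) = √(2 × 56,400 × 350 / (8.44 × 0.5288)).
= √(39,480,000 / 4.4633) ≈ 2974.148.

Q* ≈ 2,974 rolls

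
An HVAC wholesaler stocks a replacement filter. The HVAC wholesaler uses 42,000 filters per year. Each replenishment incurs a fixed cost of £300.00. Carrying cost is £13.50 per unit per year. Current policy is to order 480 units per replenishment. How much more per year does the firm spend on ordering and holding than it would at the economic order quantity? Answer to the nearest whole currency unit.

Extra cost ≈ £11,045 per year

EOQ = √(2DS/H) = √(2 × 42,000 × 300 / 13.5) ≈ 1366.26.
Cost at Q* = (D/Q*)S + (Q*/2)H = √(2DSH) ≈ £18,444.51.
Cost at Q = 480: (42,000/480)×300 + (480/2)×13.5 = £26,250.00 + £3,240.00 = £29,490.00.
Excess = £29,490.00 − £18,444.51 = £11,045.49.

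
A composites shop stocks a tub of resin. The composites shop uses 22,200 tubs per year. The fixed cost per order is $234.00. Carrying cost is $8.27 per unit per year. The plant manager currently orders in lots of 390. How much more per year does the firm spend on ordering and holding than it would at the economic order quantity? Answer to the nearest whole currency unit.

Extra cost ≈ $5,663 per year

EOQ = √(2DS/H) = √(2 × 22,200 × 234 / 8.27) ≈ 1120.85.
Cost at Q* = (D/Q*)S + (Q*/2)H = √(2DSH) ≈ $9,269.41.
Cost at Q = 390: (22,200/390)×234 + (390/2)×8.27 = $13,320.00 + $1,612.65 = $14,932.65.
Excess = $14,932.65 − $9,269.41 = $5,663.24.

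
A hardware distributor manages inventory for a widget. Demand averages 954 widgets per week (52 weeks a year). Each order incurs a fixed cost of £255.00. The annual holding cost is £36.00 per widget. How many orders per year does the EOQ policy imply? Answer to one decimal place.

N ≈ 59.2 orders per year

Annual demand D = 954 × 52 = 49,608.
Q* = √(2DS/H) = √(2 × 49,608 × 255 / 36) ≈ 838.32.
Orders per year = D / Q* = 49,608 / 838.32 ≈ 59.176.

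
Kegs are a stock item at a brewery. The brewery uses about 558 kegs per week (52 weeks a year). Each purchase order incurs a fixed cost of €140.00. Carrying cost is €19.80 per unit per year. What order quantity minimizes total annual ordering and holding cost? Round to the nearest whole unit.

Q* ≈ 641 kegs

Annual demand D = 558 × 52 = 29,016.
EOQ = √(2DS / H) = √(2 × 29,016 × 140 / 19.8).
= √(8,124,480 / 19.8) = √410,327.2727 ≈ 640.568.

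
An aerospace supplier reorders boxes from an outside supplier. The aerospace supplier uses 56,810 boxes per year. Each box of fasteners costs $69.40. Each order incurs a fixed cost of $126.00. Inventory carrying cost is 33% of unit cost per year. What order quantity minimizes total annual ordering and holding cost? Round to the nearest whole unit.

Holding cost H = 0.33 × $69.40 = $22.9020 per unit per year.
EOQ = √(2DS / H) = √(2 × 56,810 × 126 / 22.902).
= √(14,316,120 / 22.902) = √625,103.4844 ≈ 790.635.

Q* ≈ 791 boxes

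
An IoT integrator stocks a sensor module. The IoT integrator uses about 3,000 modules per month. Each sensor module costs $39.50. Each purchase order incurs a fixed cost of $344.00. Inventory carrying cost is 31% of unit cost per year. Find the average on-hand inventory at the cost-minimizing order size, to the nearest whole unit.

Average inventory ≈ 711 modules

Annual demand D = 3,000 × 12 = 36,000.
Holding cost H = 0.31 × $39.50 = $12.2450 per unit per year.
Q* = √(2DS/H) = √(2 × 36,000 × 344 / 12.245) ≈ 1422.22.
Average inventory = Q*/2 ≈ 1422.22 / 2 = 711.109.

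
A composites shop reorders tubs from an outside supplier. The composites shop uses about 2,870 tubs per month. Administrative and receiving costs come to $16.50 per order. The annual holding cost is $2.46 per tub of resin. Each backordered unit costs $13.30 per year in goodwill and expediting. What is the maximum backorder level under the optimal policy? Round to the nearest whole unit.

S* ≈ 115 tubs

Annual demand D = 2,870 × 12 = 34,440.
With planned backorders, Q* = √(2DS/H) · √((H+B)/B).
√(2DS/H) = √(2 × 34,440 × 16.5 / 2.46) = 679.706.
√((H+B)/B) = √((2.46+13.3)/13.3) = 1.0886.
Q* ≈ 739.900.
S* = Q* · H/(H+B) = 739.900 × 2.46/15.76 ≈ 115.492.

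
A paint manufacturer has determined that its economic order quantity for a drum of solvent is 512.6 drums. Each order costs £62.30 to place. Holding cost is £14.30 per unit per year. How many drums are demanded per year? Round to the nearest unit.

D ≈ 30,156 drums per year

Invert the EOQ relation Q*² = 2DS/H.
From Q* = √(2DS/H): D = Q*²H / (2S) = 512.6² × 14.3 / (2 × 62.3) = 30156.102.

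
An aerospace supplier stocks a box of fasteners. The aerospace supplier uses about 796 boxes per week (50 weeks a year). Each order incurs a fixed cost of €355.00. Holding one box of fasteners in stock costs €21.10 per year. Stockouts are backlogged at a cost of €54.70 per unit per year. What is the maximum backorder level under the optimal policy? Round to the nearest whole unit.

Annual demand D = 796 × 50 = 39,800.
With planned backorders, Q* = √(2DS/H) · √((H+B)/B).
√(2DS/H) = √(2 × 39,800 × 355 / 21.1) = 1157.256.
√((H+B)/B) = √((21.1+54.7)/54.7) = 1.1772.
Q* ≈ 1362.293.
S* = Q* · H/(H+B) = 1362.293 × 21.1/75.8 ≈ 379.213.

S* ≈ 379 boxes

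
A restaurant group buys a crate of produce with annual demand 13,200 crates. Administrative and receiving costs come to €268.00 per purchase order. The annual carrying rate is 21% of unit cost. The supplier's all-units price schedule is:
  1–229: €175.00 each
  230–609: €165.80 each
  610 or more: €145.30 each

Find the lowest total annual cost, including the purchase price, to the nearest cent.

TC* ≈ €1,933,065.81

Holding cost per unit per year at price C is H = 0.21·C.
Evaluate total cost at each tier's feasible EOQ or, if the EOQ is below the tier, at the tier's minimum quantity.
Tier 1 (€175.00): EOQ = 438.8 exceeds tier's upper bound 229, so this tier is dominated.
EOQ at €165.80 = 450.8 (feasible in tier 2): TC = 13,200×€165.80 + (13,200/450.8)×268 + (450.8/2)×0.21×€165.80 = €2,204,255.36.
EOQ at €145.30 = 481.5 < 610, so use break Q=610: TC = 13,200×€145.30 + (13,200/610.0)×268 + (610.0/2)×0.21×€145.30 = €1,933,065.81.
Lowest total cost among the candidates is at Q = 610.0.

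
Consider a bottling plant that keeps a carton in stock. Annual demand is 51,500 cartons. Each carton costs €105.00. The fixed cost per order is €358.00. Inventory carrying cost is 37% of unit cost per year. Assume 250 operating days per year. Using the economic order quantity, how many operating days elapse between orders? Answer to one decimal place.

Holding cost H = 0.37 × €105.00 = €38.8500 per unit per year.
Q* = √(2DS/H) = √(2 × 51,500 × 358 / 38.85) ≈ 974.24.
Cycle time = Q*/D × 250 = 974.24 / 51,500 × 250 ≈ 4.729 days.

T ≈ 4.7 days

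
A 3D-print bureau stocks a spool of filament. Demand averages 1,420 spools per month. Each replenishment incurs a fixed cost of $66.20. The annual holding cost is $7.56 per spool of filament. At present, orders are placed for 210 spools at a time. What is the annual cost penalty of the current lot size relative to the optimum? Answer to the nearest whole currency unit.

Extra cost ≈ $2,036 per year

Annual demand D = 1,420 × 12 = 17,040.
EOQ = √(2DS/H) = √(2 × 17,040 × 66.2 / 7.56) ≈ 546.28.
Cost at Q* = (D/Q*)S + (Q*/2)H = √(2DSH) ≈ $4,129.90.
Cost at Q = 210: (17,040/210)×66.2 + (210/2)×7.56 = $5,371.66 + $793.80 = $6,165.46.
Excess = $6,165.46 − $4,129.90 = $2,035.56.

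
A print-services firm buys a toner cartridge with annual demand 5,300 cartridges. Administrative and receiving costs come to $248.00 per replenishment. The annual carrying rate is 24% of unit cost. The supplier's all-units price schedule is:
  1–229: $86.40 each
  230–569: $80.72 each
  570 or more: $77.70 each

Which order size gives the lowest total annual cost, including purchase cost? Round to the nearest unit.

Q* ≈ 570 cartridges

Holding cost per unit per year at price C is H = 0.24·C.
Evaluate total cost at each tier's feasible EOQ or, if the EOQ is below the tier, at the tier's minimum quantity.
Tier 1 ($86.40): EOQ = 356.1 exceeds tier's upper bound 229, so this tier is dominated.
EOQ at $80.72 = 368.4 (feasible in tier 2): TC = 5,300×$80.72 + (5,300/368.4)×248 + (368.4/2)×0.24×$80.72 = $434,952.33.
EOQ at $77.70 = 375.5 < 570, so use break Q=570: TC = 5,300×$77.70 + (5,300/570.0)×248 + (570.0/2)×0.24×$77.70 = $419,430.64.
Lowest total cost is $419,430.64 at Q = 570.0.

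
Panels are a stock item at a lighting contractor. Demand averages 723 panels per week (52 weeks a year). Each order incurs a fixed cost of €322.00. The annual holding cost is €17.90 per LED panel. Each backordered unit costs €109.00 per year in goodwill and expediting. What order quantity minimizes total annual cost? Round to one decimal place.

Q* ≈ 1,254.9 panels

Annual demand D = 723 × 52 = 37,596.
With planned backorders, Q* = √(2DS/H) · √((H+B)/B).
√(2DS/H) = √(2 × 37,596 × 322 / 17.9) = 1163.020.
√((H+B)/B) = √((17.9+109)/109) = 1.0790.
Q* ≈ 1254.888.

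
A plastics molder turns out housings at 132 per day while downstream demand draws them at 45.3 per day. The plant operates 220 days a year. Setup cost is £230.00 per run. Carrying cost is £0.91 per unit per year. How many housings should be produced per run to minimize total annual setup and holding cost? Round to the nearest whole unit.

Annual demand D = 45.3 × 220 = 9,966.
Production build-up factor (1 − d/p) = 1 − 45.3/132 = 0.6568.
Q* = √(2DS / (H(1 − d/p))) = √(2 × 9,966 × 230 / (0.91 × 0.6568)).
= √(4,584,360 / 0.5977) ≈ 2769.466.

Q* ≈ 2,769 housings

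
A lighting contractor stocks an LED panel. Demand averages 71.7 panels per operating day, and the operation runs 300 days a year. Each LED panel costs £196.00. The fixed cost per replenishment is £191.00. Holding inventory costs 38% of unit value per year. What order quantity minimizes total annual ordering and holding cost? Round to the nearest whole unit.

Annual demand D = 71.7 × 300 = 21,510.
Holding cost H = 0.38 × £196.00 = £74.4800 per unit per year.
EOQ = √(2DS / H) = √(2 × 21,510 × 191 / 74.48).
= √(8,216,820 / 74.48) = √110,322.5027 ≈ 332.148.

Q* ≈ 332 panels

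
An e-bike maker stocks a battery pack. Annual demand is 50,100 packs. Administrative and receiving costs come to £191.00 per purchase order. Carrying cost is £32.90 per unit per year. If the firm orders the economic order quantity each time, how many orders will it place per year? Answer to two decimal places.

The optimal lot size = √(2DS/H) = √(2 × 50,100 × 191 / 32.9) ≈ 762.70.
Orders per year = D / Q* = 50,100 / 762.70 ≈ 65.688.

N ≈ 65.69 orders per year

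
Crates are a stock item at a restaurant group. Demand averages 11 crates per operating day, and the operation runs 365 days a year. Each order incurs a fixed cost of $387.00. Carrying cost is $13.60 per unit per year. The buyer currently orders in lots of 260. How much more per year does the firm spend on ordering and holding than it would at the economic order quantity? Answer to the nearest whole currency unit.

Annual demand D = 11 × 365 = 4,015.
EOQ = √(2DS/H) = √(2 × 4,015 × 387 / 13.6) ≈ 478.02.
Cost at Q* = (D/Q*)S + (Q*/2)H = √(2DSH) ≈ $6,501.04.
Cost at Q = 260: (4,015/260)×387 + (260/2)×13.6 = $5,976.17 + $1,768.00 = $7,744.17.
Excess = $7,744.17 − $6,501.04 = $1,243.14.

Extra cost ≈ $1,243 per year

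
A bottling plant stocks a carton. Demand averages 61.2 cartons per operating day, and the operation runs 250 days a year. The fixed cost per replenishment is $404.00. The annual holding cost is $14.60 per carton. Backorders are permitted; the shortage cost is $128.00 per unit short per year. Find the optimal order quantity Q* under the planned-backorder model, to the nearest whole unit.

Annual demand D = 61.2 × 250 = 15,300.
With planned backorders, Q* = √(2DS/H) · √((H+B)/B).
√(2DS/H) = √(2 × 15,300 × 404 / 14.6) = 920.185.
√((H+B)/B) = √((14.6+128)/128) = 1.0555.
Q* ≈ 971.247.

Q* ≈ 971 cartons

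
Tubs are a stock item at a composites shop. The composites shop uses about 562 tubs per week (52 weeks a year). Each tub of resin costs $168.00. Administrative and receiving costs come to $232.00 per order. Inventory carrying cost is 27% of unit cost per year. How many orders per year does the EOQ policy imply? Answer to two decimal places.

Annual demand D = 562 × 52 = 29,224.
Holding cost H = 0.27 × $168.00 = $45.3600 per unit per year.
EOQ = √(2DS/H) = √(2 × 29,224 × 232 / 45.36) ≈ 546.75.
Orders per year = D / Q* = 29,224 / 546.75 ≈ 53.450.

N ≈ 53.45 orders per year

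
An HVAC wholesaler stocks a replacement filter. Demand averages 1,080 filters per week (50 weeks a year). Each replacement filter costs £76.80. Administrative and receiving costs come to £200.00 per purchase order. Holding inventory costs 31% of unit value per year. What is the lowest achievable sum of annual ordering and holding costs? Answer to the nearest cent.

TC* ≈ £22,677.14

Annual demand D = 1,080 × 50 = 54,000.
Holding cost H = 0.31 × £76.80 = £23.8080 per unit per year.
The optimal lot size = √(2DS/H) = √(2 × 54,000 × 200 / 23.808) ≈ 952.50.
At Q*, ordering cost (D/Q*)S equals holding cost (Q*/2)H, each = √(DSH/2).
Minimum total = √(2DSH) = √(2 × 54,000 × 200 × 23.808) ≈ 22677.143.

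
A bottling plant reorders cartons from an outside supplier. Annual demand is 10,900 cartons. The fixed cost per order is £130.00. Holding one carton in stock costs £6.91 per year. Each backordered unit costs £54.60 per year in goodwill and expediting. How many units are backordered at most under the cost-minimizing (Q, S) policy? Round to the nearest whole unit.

S* ≈ 76 cartons

With planned backorders, Q* = √(2DS/H) · √((H+B)/B).
√(2DS/H) = √(2 × 10,900 × 130 / 6.91) = 640.414.
√((H+B)/B) = √((6.91+54.6)/54.6) = 1.0614.
Q* ≈ 679.732.
S* = Q* · H/(H+B) = 679.732 × 6.91/61.51 ≈ 76.361.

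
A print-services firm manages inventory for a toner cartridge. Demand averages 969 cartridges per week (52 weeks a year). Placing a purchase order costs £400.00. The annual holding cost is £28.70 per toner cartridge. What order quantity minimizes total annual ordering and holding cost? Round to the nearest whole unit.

Annual demand D = 969 × 52 = 50,388.
EOQ = √(2DS / H) = √(2 × 50,388 × 400 / 28.7).
= √(40,310,400 / 28.7) = √1,404,543.554 ≈ 1185.134.

Q* ≈ 1,185 cartridges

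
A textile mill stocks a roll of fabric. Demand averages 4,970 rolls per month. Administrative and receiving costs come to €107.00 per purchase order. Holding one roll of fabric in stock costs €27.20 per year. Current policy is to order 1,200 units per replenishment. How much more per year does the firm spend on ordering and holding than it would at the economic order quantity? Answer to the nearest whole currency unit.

Annual demand D = 4,970 × 12 = 59,640.
EOQ = √(2DS/H) = √(2 × 59,640 × 107 / 27.2) ≈ 685.00.
Cost at Q* = (D/Q*)S + (Q*/2)H = √(2DSH) ≈ €18,632.03.
Cost at Q = 1,200: (59,640/1,200)×107 + (1,200/2)×27.2 = €5,317.90 + €16,320.00 = €21,637.90.
Excess = €21,637.90 − €18,632.03 = €3,005.87.

Extra cost ≈ €3,006 per year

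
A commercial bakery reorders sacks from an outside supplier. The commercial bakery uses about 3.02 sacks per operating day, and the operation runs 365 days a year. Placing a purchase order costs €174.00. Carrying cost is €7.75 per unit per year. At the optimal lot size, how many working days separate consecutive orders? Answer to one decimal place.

T ≈ 73.7 days

Annual demand D = 3.02 × 365 = 1,102.3.
Q* = √(2DS/H) = √(2 × 1,102.3 × 174 / 7.75) ≈ 222.48.
Cycle time = Q*/D × 365 = 222.48 / 1,102.3 × 365 ≈ 73.668 days.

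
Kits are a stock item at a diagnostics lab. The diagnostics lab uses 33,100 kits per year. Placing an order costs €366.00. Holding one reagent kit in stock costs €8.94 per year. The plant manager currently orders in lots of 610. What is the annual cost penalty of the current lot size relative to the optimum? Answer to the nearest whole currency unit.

Extra cost ≈ €7,869 per year

EOQ = √(2DS/H) = √(2 × 33,100 × 366 / 8.94) ≈ 1646.27.
Cost at Q* = (D/Q*)S + (Q*/2)H = √(2DSH) ≈ €14,717.64.
Cost at Q = 610: (33,100/610)×366 + (610/2)×8.94 = €19,860.00 + €2,726.70 = €22,586.70.
Excess = €22,586.70 − €14,717.64 = €7,869.06.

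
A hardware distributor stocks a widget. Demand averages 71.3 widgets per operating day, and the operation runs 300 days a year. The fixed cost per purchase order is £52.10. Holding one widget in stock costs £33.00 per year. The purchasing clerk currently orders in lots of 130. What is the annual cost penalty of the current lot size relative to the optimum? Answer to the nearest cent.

Annual demand D = 71.3 × 300 = 21,390.
EOQ = √(2DS/H) = √(2 × 21,390 × 52.1 / 33) ≈ 259.89.
Cost at Q* = (D/Q*)S + (Q*/2)H = √(2DSH) ≈ £8,576.23.
Cost at Q = 130: (21,390/130)×52.1 + (130/2)×33 = £8,572.45 + £2,145.00 = £10,717.45.
Excess = £10,717.45 − £8,576.23 = £2,141.23.

Extra cost ≈ £2,141.23 per year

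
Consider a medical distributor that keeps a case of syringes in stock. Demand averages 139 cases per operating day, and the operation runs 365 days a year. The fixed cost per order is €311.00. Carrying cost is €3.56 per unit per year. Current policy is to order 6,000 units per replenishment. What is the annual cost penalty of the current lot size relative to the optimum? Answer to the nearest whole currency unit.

Annual demand D = 139 × 365 = 50,735.
EOQ = √(2DS/H) = √(2 × 50,735 × 311 / 3.56) ≈ 2977.31.
Cost at Q* = (D/Q*)S + (Q*/2)H = √(2DSH) ≈ €10,599.22.
Cost at Q = 6,000: (50,735/6,000)×311 + (6,000/2)×3.56 = €2,629.76 + €10,680.00 = €13,309.76.
Excess = €13,309.76 − €10,599.22 = €2,710.54.

Extra cost ≈ €2,711 per year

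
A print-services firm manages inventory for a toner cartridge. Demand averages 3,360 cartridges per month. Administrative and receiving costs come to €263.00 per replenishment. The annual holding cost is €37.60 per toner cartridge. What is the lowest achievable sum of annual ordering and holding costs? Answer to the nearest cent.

Annual demand D = 3,360 × 12 = 40,320.
Q* = √(2DS/H) = √(2 × 40,320 × 263 / 37.6) ≈ 751.03.
At the optimum the two cost components are equal, so total cost = 2·(Q*/2)H = Q*·H.
Minimum total = √(2DSH) = √(2 × 40,320 × 263 × 37.6) ≈ 28238.853.

TC* ≈ €28,238.85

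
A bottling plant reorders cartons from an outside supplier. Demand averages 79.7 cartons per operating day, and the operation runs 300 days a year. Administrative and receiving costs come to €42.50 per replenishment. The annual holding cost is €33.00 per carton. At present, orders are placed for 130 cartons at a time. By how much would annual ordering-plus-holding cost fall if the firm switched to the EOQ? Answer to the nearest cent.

Extra cost ≈ €1,772.25 per year

Annual demand D = 79.7 × 300 = 23,910.
EOQ = √(2DS/H) = √(2 × 23,910 × 42.5 / 33) ≈ 248.17.
Cost at Q* = (D/Q*)S + (Q*/2)H = √(2DSH) ≈ €8,189.48.
Cost at Q = 130: (23,910/130)×42.5 + (130/2)×33 = €7,816.73 + €2,145.00 = €9,961.73.
Excess = €9,961.73 − €8,189.48 = €1,772.25.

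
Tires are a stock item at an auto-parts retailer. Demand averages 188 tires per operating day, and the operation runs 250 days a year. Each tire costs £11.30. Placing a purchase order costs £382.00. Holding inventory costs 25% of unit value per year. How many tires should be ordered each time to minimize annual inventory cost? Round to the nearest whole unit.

Annual demand D = 188 × 250 = 47,000.
Holding cost H = 0.25 × £11.30 = £2.8250 per unit per year.
EOQ = √(2DS / H) = √(2 × 47,000 × 382 / 2.825).
= √(35,908,000 / 2.825) = √12,710,796.4602 ≈ 3565.220.

Q* ≈ 3,565 tires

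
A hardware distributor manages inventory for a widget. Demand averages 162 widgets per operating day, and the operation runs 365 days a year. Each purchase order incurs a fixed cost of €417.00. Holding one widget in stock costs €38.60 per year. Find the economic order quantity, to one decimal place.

Q* ≈ 1,130.3 widgets

Annual demand D = 162 × 365 = 59,130.
EOQ = √(2DS / H) = √(2 × 59,130 × 417 / 38.6).
= √(49,314,420 / 38.6) = √1,277,575.6477 ≈ 1130.299.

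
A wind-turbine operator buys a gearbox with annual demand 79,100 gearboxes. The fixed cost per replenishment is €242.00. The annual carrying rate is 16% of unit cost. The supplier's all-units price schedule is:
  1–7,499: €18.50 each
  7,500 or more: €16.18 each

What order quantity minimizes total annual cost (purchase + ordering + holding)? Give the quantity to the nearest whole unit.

Holding cost per unit per year at price C is H = 0.16·C.
Candidates are each tier's EOQ (if it falls in that tier) and each price-break quantity.
EOQ at €18.50 = 3596.4 (feasible in tier 1): TC = 79,100×€18.50 + (79,100/3596.4)×242 + (3596.4/2)×0.16×€18.50 = €1,473,995.27.
EOQ at €16.18 = 3845.6 < 7500, so use break Q=7500: TC = 79,100×€16.18 + (79,100/7500.0)×242 + (7500.0/2)×0.16×€16.18 = €1,292,098.29.
Lowest total cost is €1,292,098.29 at Q = 7500.0.

Q* ≈ 7,500 gearboxes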